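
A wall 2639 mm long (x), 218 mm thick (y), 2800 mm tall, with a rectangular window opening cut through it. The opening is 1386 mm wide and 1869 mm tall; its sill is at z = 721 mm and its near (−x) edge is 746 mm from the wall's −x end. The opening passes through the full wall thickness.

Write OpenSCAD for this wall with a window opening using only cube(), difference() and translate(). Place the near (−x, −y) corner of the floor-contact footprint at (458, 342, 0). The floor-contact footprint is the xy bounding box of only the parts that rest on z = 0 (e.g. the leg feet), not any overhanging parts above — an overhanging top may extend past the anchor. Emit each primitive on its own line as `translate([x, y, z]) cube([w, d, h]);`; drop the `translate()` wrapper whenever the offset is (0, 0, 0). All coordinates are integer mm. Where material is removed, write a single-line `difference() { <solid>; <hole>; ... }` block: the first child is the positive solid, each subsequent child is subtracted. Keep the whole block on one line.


difference() { translate([458, 342, 0]) cube([2639, 218, 2800]); translate([1204, 342, 721]) cube([1386, 218, 1869]); }


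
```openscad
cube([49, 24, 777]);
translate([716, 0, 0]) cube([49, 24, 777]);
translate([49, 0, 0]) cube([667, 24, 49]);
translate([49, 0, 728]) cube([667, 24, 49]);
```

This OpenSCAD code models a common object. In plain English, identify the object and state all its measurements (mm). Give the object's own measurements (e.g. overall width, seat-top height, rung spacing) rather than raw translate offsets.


A rectangular picture frame lying in the x–z plane (depth along y). The opening is 667 mm wide (x) by 679 mm tall (z), surrounded by a border 49 mm wide on all four sides. The frame is 24 mm deep and is made of two full-height vertical stiles with two horizontal rails fitted between them.


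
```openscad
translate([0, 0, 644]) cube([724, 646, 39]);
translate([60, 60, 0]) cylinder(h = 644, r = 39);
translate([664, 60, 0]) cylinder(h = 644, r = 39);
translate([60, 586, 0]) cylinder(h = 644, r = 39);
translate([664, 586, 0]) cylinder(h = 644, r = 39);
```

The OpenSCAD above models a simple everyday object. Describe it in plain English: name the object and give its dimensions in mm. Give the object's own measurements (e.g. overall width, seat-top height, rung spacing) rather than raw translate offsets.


A table: top 724 mm (x) × 646 mm (y), 39 mm thick, upper face at z = 683 mm, on four round legs of 78 mm diameter, each leg's bounding box inset 21 mm from the nearest pair of top edges from z = 0 to the bottom of the top.


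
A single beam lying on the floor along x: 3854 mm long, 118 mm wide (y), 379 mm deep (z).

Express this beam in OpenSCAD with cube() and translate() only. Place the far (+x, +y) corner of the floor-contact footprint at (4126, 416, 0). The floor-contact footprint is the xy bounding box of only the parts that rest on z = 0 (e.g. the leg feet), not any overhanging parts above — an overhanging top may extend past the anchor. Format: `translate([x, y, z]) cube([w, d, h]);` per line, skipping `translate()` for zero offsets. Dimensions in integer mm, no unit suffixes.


translate([272, 298, 0]) cube([3854, 118, 379]);


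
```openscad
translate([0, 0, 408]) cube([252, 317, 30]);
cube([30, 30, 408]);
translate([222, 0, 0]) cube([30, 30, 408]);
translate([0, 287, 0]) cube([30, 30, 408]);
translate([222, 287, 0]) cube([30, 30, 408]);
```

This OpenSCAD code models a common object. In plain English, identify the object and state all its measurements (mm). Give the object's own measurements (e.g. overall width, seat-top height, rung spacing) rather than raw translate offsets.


A four-legged stool. The seat is a 252×317×30 mm slab whose top surface is at z = 438 mm; four square legs, each 30×30 mm in cross-section, run from the floor (z = 0) to the underside of the seat, each flush with a corner of the seat.


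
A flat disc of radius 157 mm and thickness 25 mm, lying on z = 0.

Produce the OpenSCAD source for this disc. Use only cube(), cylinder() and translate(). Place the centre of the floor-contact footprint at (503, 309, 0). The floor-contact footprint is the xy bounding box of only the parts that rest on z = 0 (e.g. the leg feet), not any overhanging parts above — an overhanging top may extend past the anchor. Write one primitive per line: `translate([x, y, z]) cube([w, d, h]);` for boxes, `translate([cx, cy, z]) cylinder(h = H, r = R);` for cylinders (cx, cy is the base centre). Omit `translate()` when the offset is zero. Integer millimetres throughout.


translate([503, 309, 0]) cylinder(h = 25, r = 157);


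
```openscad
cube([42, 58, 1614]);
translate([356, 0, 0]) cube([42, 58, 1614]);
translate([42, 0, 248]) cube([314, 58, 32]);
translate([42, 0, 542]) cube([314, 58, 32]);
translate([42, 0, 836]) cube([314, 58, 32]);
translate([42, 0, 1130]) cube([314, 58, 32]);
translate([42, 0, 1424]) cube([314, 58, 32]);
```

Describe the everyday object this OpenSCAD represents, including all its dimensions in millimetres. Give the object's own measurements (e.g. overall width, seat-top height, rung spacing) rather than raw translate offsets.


A straight ladder. Two 42×58 mm vertical rails, 1614 mm tall, stand 398 mm apart (outside-to-outside) with their front faces coplanar on the −y side. 5 rungs, each 58 mm deep and 32 mm tall, span between the inner faces of the rails, front faces flush with the rails. The lowest rung's underside is at z = 248 mm and rungs are spaced 294 mm apart (underside to underside).


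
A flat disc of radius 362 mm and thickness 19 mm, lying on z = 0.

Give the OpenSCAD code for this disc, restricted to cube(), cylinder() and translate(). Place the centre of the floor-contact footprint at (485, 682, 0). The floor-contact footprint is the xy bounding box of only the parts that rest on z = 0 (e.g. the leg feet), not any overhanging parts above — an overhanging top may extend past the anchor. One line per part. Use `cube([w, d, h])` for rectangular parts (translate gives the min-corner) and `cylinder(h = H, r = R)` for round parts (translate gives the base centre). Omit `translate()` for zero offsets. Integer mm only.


translate([485, 682, 0]) cylinder(h = 19, r = 362);


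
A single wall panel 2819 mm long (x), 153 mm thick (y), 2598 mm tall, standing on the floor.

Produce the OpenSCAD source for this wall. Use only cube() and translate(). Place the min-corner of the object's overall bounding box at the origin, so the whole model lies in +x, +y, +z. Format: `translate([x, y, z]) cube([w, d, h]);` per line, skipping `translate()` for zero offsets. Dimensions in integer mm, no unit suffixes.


cube([2819, 153, 2598]);


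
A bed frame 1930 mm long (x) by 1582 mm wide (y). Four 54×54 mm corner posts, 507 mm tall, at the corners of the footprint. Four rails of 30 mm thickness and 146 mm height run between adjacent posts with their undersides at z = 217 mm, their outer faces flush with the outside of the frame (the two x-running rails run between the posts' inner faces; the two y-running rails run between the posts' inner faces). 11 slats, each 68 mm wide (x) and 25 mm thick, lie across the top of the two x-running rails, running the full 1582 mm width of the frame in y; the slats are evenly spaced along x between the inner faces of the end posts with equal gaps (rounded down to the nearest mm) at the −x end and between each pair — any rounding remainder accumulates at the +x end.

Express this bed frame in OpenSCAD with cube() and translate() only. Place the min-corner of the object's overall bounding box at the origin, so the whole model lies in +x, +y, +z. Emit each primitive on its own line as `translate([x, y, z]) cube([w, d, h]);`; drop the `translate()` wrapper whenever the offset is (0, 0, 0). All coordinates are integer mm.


cube([54, 54, 507]);
translate([0, 1528, 0]) cube([54, 54, 507]);
translate([1876, 0, 0]) cube([54, 54, 507]);
translate([1876, 1528, 0]) cube([54, 54, 507]);
translate([54, 0, 217]) cube([1822, 30, 146]);
translate([54, 1552, 217]) cube([1822, 30, 146]);
translate([0, 54, 217]) cube([30, 1474, 146]);
translate([1900, 54, 217]) cube([30, 1474, 146]);
translate([143, 0, 363]) cube([68, 1582, 25]);
translate([300, 0, 363]) cube([68, 1582, 25]);
translate([457, 0, 363]) cube([68, 1582, 25]);
translate([614, 0, 363]) cube([68, 1582, 25]);
translate([771, 0, 363]) cube([68, 1582, 25]);
translate([928, 0, 363]) cube([68, 1582, 25]);
translate([1085, 0, 363]) cube([68, 1582, 25]);
translate([1242, 0, 363]) cube([68, 1582, 25]);
translate([1399, 0, 363]) cube([68, 1582, 25]);
translate([1556, 0, 363]) cube([68, 1582, 25]);
translate([1713, 0, 363]) cube([68, 1582, 25]);


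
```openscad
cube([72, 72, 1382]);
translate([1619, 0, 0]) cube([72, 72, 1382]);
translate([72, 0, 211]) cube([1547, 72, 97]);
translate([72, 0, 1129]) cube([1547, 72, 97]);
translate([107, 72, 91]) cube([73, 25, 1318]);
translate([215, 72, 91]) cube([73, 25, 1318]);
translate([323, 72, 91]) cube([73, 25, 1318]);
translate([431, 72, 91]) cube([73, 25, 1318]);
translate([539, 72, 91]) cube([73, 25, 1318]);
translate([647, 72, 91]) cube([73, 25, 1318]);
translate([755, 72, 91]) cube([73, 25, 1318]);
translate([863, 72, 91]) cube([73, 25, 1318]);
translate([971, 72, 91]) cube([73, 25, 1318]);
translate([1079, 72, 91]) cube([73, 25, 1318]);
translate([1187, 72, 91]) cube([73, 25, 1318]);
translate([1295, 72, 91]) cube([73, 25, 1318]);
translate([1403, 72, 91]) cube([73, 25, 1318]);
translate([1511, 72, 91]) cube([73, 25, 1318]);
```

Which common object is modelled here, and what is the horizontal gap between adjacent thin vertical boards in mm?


A fence section. The picket gap is 35 mm.

Two posts, two rails, 14 pickets — a fence section. Span 1547 mm holds 14 pickets of 73 mm with 15 equal gaps: ⌊(1547 − 14·73) / 15⌋ = 35 mm.


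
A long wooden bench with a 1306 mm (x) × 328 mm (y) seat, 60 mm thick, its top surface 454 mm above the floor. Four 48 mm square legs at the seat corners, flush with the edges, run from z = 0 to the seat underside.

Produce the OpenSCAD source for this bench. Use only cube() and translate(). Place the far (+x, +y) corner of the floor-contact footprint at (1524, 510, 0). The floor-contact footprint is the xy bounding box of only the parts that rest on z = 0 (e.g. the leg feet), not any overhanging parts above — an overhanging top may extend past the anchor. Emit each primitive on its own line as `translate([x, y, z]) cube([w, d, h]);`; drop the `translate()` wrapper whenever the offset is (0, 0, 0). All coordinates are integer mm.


translate([218, 182, 394]) cube([1306, 328, 60]);
translate([218, 182, 0]) cube([48, 48, 394]);
translate([218, 462, 0]) cube([48, 48, 394]);
translate([1476, 182, 0]) cube([48, 48, 394]);
translate([1476, 462, 0]) cube([48, 48, 394]);


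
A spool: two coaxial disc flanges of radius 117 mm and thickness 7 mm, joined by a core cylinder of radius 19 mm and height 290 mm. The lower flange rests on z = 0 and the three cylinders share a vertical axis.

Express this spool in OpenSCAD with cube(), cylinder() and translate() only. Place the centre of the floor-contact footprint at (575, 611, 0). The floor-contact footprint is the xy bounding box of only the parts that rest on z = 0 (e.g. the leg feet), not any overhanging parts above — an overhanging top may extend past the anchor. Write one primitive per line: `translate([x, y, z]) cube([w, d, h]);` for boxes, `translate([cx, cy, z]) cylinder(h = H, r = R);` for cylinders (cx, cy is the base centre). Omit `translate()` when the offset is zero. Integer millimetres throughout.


translate([575, 611, 0]) cylinder(h = 7, r = 117);
translate([575, 611, 7]) cylinder(h = 290, r = 19);
translate([575, 611, 297]) cylinder(h = 7, r = 117);


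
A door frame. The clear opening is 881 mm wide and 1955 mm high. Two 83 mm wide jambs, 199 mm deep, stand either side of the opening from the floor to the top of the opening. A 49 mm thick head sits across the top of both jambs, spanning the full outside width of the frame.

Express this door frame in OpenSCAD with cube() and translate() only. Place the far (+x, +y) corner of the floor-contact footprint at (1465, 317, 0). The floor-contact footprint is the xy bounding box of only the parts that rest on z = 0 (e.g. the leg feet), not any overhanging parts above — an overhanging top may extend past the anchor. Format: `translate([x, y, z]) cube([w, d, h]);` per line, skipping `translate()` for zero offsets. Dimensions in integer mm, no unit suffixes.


translate([418, 118, 0]) cube([83, 199, 1955]);
translate([1382, 118, 0]) cube([83, 199, 1955]);
translate([418, 118, 1955]) cube([1047, 199, 49]);


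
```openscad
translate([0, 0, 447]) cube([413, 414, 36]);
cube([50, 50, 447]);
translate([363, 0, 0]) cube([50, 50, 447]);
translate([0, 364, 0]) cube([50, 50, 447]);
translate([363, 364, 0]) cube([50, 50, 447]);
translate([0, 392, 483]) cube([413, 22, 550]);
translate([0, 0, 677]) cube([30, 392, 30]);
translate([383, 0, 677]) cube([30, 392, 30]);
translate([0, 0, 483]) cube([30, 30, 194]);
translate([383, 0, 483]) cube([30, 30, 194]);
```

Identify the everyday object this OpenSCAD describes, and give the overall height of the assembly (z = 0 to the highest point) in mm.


A chair. The overall height is 1033 mm.

A slab on four corner posts with a tall panel at the back — a chair. The seat slab sits at z = 447 with thickness 36, and the 550 mm backrest starts at the seat top, so the overall height is 447 + 36 + 550 = 1033 mm.


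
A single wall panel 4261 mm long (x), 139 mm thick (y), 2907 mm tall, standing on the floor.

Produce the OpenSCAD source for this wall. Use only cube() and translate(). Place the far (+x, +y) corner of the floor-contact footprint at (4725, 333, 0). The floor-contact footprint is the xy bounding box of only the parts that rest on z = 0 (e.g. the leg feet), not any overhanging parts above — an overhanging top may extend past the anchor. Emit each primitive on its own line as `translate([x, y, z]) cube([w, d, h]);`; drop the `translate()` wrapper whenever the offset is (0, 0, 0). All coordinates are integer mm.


translate([464, 194, 0]) cube([4261, 139, 2907]);


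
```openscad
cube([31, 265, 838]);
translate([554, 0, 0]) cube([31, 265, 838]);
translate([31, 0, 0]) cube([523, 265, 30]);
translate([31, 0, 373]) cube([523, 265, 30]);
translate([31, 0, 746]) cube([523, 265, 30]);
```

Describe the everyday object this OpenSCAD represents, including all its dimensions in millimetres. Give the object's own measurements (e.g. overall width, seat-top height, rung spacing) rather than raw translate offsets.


An open bookshelf. Two side panels, each 31 mm thick, 265 mm deep and 838 mm tall, stand 585 mm apart (outside-to-outside). Between them sit 3 shelves, each 30 mm thick and 265 mm deep, spanning the full gap between the sides. The bottom shelf rests on the floor (its underside at z = 0) and the clear gap between one shelf's top and the next shelf's underside is 343 mm.


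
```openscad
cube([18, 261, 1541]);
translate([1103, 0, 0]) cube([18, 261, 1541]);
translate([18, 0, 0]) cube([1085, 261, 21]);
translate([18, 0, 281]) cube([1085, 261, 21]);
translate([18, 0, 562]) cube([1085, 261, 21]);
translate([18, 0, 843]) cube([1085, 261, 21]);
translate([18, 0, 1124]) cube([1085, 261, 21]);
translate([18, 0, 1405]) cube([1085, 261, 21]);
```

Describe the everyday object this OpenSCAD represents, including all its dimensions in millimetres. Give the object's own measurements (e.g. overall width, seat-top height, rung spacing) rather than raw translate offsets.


An open bookshelf. Two side panels, each 18 mm thick, 261 mm deep and 1541 mm tall, stand 1121 mm apart (outside-to-outside). Between them sit 6 shelves, each 21 mm thick and 261 mm deep, spanning the full gap between the sides. The bottom shelf rests on the floor (its underside at z = 0) and the clear gap between one shelf's top and the next shelf's underside is 260 mm.


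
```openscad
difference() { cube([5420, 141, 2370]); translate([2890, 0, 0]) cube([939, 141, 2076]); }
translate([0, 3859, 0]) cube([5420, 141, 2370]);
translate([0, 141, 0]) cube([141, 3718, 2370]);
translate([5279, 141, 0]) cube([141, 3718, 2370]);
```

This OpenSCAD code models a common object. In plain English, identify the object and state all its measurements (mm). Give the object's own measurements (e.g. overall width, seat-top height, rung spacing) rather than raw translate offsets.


A single room: four walls, each 2370 mm tall and 141 mm thick, enclosing an outside footprint 5420×4000 mm (x × y), no floor or roof. The front and back walls (−y and +y sides) run the full x-width; the side walls fit between their inner faces. A door opening 939 mm wide and 2076 mm tall is cut through the front wall from the floor up, its −x edge 2890 mm from the wall's −x end.


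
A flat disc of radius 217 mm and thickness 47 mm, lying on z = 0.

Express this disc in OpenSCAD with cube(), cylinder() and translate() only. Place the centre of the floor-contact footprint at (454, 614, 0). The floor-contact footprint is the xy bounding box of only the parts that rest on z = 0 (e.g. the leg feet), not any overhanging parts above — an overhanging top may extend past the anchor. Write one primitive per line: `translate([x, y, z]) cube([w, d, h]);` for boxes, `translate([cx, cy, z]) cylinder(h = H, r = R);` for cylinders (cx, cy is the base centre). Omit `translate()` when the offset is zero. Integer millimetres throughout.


translate([454, 614, 0]) cylinder(h = 47, r = 217);


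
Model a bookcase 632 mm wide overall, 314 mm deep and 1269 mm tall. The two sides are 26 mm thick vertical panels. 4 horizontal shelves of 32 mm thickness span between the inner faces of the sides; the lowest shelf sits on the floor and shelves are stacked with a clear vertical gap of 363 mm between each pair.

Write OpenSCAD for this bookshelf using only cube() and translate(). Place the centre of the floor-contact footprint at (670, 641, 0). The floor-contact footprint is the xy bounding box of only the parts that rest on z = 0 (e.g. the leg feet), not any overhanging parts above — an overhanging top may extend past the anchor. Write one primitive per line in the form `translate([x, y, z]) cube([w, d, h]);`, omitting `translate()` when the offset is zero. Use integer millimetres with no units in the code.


translate([354, 484, 0]) cube([26, 314, 1269]);
translate([960, 484, 0]) cube([26, 314, 1269]);
translate([380, 484, 0]) cube([580, 314, 32]);
translate([380, 484, 395]) cube([580, 314, 32]);
translate([380, 484, 790]) cube([580, 314, 32]);
translate([380, 484, 1185]) cube([580, 314, 32]);


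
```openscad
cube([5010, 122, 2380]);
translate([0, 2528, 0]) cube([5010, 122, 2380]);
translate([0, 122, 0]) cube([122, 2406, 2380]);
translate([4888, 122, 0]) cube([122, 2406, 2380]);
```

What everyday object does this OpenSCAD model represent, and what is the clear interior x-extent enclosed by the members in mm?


A house (or room) frame. The interior width is 4766 mm.

Four 2380 mm walls enclosing a rectangle with no floor or roof — a room or house frame. Outside width is 5010 mm and wall thickness is 122 mm, so the interior width is 5010 − 2 × 122 = 4766 mm.


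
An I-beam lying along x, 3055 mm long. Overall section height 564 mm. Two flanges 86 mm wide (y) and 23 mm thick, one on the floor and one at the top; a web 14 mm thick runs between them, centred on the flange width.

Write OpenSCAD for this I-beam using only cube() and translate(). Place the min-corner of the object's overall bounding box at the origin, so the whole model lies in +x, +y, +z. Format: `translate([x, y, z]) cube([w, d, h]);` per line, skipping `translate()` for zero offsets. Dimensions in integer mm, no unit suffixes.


cube([3055, 86, 23]);
translate([0, 36, 23]) cube([3055, 14, 518]);
translate([0, 0, 541]) cube([3055, 86, 23]);


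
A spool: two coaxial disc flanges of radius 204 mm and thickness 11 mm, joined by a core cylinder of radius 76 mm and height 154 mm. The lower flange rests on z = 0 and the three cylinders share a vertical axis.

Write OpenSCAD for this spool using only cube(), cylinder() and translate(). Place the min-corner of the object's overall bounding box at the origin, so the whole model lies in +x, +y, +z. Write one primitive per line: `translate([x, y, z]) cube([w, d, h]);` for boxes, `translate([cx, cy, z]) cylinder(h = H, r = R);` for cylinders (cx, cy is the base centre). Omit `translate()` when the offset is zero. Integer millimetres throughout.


translate([204, 204, 0]) cylinder(h = 11, r = 204);
translate([204, 204, 11]) cylinder(h = 154, r = 76);
translate([204, 204, 165]) cylinder(h = 11, r = 204);


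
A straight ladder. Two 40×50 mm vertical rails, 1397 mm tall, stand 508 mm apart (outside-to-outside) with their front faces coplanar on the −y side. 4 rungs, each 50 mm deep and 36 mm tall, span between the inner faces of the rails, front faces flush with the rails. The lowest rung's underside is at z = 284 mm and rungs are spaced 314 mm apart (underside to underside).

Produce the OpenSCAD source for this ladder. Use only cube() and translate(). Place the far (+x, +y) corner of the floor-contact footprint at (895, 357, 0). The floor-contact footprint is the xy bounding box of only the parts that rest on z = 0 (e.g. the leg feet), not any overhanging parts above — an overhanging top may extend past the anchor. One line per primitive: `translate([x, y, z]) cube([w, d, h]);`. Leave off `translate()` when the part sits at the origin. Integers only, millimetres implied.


translate([387, 307, 0]) cube([40, 50, 1397]);
translate([855, 307, 0]) cube([40, 50, 1397]);
translate([427, 307, 284]) cube([428, 50, 36]);
translate([427, 307, 598]) cube([428, 50, 36]);
translate([427, 307, 912]) cube([428, 50, 36]);
translate([427, 307, 1226]) cube([428, 50, 36]);


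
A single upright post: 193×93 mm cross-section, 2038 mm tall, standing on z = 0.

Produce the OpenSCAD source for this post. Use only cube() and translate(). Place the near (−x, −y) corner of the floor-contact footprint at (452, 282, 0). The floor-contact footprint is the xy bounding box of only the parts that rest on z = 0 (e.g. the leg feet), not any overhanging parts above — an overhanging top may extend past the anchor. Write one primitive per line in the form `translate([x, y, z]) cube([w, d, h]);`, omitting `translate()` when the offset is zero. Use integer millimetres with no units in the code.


translate([452, 282, 0]) cube([193, 93, 2038]);


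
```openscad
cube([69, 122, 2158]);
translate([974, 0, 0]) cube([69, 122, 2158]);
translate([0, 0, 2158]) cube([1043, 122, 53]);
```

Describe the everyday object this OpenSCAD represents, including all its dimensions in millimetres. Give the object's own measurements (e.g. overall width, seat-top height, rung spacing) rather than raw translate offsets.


A door frame. The clear opening is 905 mm wide and 2158 mm high. Two 69 mm wide jambs, 122 mm deep, stand either side of the opening from the floor to the top of the opening. A 53 mm thick head sits across the top of both jambs, spanning the full outside width of the frame.


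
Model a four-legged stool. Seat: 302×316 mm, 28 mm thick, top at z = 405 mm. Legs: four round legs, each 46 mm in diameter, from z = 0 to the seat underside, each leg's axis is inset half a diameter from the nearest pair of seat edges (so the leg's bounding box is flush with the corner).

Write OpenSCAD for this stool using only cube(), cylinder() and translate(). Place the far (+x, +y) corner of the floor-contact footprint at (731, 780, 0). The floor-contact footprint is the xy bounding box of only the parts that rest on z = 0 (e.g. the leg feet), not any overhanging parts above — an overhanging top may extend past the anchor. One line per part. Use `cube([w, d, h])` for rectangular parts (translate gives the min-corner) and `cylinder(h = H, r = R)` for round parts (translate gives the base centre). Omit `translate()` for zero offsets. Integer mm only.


translate([429, 464, 377]) cube([302, 316, 28]);
translate([452, 487, 0]) cylinder(h = 377, r = 23);
translate([708, 487, 0]) cylinder(h = 377, r = 23);
translate([452, 757, 0]) cylinder(h = 377, r = 23);
translate([708, 757, 0]) cylinder(h = 377, r = 23);


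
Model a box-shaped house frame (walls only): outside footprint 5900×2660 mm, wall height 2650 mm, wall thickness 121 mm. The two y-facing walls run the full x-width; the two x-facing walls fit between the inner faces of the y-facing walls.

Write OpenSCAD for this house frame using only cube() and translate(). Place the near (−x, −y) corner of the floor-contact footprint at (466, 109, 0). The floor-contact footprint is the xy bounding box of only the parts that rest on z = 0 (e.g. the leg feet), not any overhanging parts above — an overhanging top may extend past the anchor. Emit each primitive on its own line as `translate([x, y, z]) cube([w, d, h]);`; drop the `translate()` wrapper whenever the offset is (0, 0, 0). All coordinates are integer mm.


translate([466, 109, 0]) cube([5900, 121, 2650]);
translate([466, 2648, 0]) cube([5900, 121, 2650]);
translate([466, 230, 0]) cube([121, 2418, 2650]);
translate([6245, 230, 0]) cube([121, 2418, 2650]);


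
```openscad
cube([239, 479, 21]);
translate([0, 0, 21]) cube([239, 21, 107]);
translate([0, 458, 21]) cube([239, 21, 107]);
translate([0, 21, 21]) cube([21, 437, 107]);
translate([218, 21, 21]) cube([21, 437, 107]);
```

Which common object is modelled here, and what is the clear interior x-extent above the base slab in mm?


An open box. The internal width is 197 mm.

A 239×479 base slab with four walls standing on it — an open box. The base is 239 mm wide and the walls are 21 mm thick, so the internal width is 239 − 2 × 21 = 197 mm.


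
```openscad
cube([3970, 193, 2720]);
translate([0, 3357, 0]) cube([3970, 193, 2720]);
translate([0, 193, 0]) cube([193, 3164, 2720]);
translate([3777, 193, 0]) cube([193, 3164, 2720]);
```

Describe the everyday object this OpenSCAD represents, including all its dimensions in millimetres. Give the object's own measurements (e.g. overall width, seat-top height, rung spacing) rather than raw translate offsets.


The wall frame of a small rectangular building: four walls, each 2720 mm tall and 193 mm thick, enclosing a footprint 3970 mm (x) by 3550 mm (y) outside-to-outside, with no floor or roof. The front and back walls (the −y and +y sides) span the full width; the two side walls fit between them.


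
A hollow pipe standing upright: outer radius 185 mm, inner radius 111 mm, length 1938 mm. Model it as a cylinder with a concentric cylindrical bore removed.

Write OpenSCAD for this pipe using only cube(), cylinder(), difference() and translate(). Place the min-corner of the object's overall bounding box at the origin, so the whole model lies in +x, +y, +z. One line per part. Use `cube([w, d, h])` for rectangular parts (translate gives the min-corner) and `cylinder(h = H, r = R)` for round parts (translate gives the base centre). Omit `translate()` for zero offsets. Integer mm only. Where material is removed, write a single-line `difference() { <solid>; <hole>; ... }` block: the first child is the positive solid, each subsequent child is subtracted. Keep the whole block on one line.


difference() { translate([185, 185, 0]) cylinder(h = 1938, r = 185); translate([185, 185, 0]) cylinder(h = 1938, r = 111); }


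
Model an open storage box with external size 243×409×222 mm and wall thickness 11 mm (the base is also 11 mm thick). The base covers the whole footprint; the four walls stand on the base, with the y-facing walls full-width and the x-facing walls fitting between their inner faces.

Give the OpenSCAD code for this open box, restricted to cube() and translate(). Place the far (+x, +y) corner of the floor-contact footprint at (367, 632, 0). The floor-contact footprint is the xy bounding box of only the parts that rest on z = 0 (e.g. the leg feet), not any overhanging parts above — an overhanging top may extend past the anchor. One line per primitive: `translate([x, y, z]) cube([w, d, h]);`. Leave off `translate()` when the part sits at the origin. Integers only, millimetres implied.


translate([124, 223, 0]) cube([243, 409, 11]);
translate([124, 223, 11]) cube([243, 11, 211]);
translate([124, 621, 11]) cube([243, 11, 211]);
translate([124, 234, 11]) cube([11, 387, 211]);
translate([356, 234, 11]) cube([11, 387, 211]);


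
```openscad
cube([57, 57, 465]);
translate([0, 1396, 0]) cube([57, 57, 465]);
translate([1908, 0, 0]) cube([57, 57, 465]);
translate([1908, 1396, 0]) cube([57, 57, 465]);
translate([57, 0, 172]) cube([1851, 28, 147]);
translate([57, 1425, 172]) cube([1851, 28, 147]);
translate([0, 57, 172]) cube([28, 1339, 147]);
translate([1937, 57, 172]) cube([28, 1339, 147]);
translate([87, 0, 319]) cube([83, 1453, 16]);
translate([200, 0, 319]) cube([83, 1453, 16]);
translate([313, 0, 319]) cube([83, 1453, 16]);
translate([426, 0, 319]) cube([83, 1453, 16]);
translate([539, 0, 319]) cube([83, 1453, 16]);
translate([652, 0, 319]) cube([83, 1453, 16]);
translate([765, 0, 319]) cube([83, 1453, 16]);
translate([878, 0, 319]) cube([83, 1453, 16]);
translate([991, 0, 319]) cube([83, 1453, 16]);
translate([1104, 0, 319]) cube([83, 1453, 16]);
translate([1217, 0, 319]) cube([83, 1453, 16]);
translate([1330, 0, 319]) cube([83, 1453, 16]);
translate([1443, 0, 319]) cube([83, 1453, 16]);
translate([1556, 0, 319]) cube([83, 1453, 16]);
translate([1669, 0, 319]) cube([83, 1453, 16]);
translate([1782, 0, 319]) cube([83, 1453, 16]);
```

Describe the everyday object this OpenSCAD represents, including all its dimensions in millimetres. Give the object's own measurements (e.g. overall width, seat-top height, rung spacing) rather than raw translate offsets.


A bed frame 1965 mm long (x) by 1453 mm wide (y). Four 57×57 mm corner posts, 465 mm tall, at the corners of the footprint. Four rails of 28 mm thickness and 147 mm height run between adjacent posts with their undersides at z = 172 mm, their outer faces flush with the outside of the frame (the two x-running rails run between the posts' inner faces; the two y-running rails run between the posts' inner faces). 16 slats, each 83 mm wide (x) and 16 mm thick, lie across the top of the two x-running rails, running the full 1453 mm width of the frame in y; along x they sit between the end posts with a 30 mm gap after the −x posts and between neighbouring slats, leaving 43 mm before the +x posts.


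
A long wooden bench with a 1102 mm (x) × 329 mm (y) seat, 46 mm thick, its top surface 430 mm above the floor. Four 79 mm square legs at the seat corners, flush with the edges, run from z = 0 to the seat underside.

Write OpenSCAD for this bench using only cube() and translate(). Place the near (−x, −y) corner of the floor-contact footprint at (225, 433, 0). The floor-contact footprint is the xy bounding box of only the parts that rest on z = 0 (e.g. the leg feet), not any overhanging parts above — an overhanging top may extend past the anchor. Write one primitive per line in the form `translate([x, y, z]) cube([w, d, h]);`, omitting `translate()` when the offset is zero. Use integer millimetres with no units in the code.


// leg_h = 430 − 46 = 384
translate([225, 433, 384]) cube([1102, 329, 46]);
translate([225, 433, 0]) cube([79, 79, 384]);
translate([225, 683, 0]) cube([79, 79, 384]);
translate([1248, 433, 0]) cube([79, 79, 384]);
translate([1248, 683, 0]) cube([79, 79, 384]);


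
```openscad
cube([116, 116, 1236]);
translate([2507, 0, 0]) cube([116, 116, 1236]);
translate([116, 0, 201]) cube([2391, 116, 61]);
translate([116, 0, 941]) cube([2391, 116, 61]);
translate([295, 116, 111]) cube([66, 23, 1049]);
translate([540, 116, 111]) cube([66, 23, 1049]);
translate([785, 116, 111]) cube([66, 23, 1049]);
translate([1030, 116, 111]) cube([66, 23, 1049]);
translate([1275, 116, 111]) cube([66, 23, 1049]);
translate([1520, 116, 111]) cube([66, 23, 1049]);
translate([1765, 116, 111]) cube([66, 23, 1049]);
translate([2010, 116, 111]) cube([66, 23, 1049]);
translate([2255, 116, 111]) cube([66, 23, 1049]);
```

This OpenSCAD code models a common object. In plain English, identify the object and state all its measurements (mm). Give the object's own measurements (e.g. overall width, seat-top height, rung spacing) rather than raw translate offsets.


A fence section. Two 116×116 mm posts, 1236 mm tall, stand on the floor with a clear span of 2391 mm between their inner faces. Two horizontal rails of 116×61 mm section span the gap between the posts with their undersides at z = 201 mm and z = 941 mm, flush with the posts' −y face. 9 pickets, each 66 mm wide, 23 mm thick and 1049 mm tall, are fixed to the +y face of the rails with their bottoms at z = 111 mm, spaced across the span with a 179 mm gap after the −x post and between neighbouring pickets, with 186 mm left before the +x post.


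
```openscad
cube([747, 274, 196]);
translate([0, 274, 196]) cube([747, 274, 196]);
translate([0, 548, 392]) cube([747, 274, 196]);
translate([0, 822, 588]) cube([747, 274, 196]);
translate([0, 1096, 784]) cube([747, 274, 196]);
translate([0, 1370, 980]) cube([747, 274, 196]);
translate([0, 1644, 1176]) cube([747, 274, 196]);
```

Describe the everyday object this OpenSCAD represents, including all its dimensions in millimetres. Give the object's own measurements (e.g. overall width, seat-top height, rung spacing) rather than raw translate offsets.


A straight staircase of 7 solid steps. Each step is 747 mm wide (x), 274 mm deep (y, the going) and 196 mm tall (the rise). The first step rests on the floor; each subsequent step sits one going further in +y and one rise higher in +z, directly behind and above the previous step with no overlap.


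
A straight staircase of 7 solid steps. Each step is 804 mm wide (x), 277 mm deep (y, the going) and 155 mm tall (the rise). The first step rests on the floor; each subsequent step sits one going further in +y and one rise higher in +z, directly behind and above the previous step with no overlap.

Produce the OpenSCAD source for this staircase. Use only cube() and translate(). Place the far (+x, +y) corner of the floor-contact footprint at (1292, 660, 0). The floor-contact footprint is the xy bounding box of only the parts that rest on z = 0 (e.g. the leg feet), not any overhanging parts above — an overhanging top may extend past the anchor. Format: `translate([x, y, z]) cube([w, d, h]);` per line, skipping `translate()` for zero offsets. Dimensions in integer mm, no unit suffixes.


translate([488, 383, 0]) cube([804, 277, 155]);
translate([488, 660, 155]) cube([804, 277, 155]);
translate([488, 937, 310]) cube([804, 277, 155]);
translate([488, 1214, 465]) cube([804, 277, 155]);
translate([488, 1491, 620]) cube([804, 277, 155]);
translate([488, 1768, 775]) cube([804, 277, 155]);
translate([488, 2045, 930]) cube([804, 277, 155]);


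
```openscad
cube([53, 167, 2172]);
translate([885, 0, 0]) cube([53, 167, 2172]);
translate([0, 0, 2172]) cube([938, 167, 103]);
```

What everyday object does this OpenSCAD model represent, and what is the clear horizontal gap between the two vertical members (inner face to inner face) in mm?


A door frame. The clear opening width is 832 mm.

Two 2172 mm tall posts with a header on top — a door frame. The left jamb is 53 mm wide at x = 0; the right jamb starts at x = 885. The clear opening is 885 − 53 = 832 mm.


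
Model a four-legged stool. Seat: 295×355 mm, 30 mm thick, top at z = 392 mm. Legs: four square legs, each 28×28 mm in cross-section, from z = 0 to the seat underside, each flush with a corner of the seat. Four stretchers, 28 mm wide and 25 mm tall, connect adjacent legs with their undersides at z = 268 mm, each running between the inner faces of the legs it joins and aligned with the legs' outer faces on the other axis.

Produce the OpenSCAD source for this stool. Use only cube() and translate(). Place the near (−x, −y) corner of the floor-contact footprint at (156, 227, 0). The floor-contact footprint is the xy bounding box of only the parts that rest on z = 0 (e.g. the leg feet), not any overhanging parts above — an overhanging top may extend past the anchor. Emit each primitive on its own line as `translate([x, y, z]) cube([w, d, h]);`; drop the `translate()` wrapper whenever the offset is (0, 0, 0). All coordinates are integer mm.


translate([156, 227, 362]) cube([295, 355, 30]);
translate([156, 227, 0]) cube([28, 28, 362]);
translate([423, 227, 0]) cube([28, 28, 362]);
translate([156, 554, 0]) cube([28, 28, 362]);
translate([423, 554, 0]) cube([28, 28, 362]);
translate([184, 227, 268]) cube([239, 28, 25]);
translate([184, 554, 268]) cube([239, 28, 25]);
translate([156, 255, 268]) cube([28, 299, 25]);
translate([423, 255, 268]) cube([28, 299, 25]);


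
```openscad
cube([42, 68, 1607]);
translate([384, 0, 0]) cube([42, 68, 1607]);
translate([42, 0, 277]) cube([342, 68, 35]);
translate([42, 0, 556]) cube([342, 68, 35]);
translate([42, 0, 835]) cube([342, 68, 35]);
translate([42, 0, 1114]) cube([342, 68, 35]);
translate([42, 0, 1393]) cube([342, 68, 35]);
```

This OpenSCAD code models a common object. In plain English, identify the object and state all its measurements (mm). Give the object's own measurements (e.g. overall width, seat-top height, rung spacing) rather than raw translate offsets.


A straight ladder. Two 42×68 mm vertical rails, 1607 mm tall, stand 426 mm apart (outside-to-outside) with their front faces coplanar on the −y side. 5 rungs, each 68 mm deep and 35 mm tall, span between the inner faces of the rails, front faces flush with the rails. The lowest rung's underside is at z = 277 mm and rungs are spaced 279 mm apart (underside to underside).


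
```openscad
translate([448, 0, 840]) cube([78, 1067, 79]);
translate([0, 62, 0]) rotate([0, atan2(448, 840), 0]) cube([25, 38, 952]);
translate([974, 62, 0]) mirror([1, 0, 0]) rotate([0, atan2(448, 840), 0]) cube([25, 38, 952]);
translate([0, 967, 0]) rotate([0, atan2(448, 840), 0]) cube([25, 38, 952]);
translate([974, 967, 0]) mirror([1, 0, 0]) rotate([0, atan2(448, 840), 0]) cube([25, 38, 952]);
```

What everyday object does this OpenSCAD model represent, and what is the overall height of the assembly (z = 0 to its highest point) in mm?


A sawhorse. The overall height is 919 mm.

A beam across two mirrored pairs of raked legs — a sawhorse. The beam's underside is at z = 840 (matching the legs' vertical rise in atan2(448, 840)) and the beam is 79 mm tall, so its top is at 840 + 79 = 919 mm. The raked legs top out at the beam's underside, so that is the highest point.


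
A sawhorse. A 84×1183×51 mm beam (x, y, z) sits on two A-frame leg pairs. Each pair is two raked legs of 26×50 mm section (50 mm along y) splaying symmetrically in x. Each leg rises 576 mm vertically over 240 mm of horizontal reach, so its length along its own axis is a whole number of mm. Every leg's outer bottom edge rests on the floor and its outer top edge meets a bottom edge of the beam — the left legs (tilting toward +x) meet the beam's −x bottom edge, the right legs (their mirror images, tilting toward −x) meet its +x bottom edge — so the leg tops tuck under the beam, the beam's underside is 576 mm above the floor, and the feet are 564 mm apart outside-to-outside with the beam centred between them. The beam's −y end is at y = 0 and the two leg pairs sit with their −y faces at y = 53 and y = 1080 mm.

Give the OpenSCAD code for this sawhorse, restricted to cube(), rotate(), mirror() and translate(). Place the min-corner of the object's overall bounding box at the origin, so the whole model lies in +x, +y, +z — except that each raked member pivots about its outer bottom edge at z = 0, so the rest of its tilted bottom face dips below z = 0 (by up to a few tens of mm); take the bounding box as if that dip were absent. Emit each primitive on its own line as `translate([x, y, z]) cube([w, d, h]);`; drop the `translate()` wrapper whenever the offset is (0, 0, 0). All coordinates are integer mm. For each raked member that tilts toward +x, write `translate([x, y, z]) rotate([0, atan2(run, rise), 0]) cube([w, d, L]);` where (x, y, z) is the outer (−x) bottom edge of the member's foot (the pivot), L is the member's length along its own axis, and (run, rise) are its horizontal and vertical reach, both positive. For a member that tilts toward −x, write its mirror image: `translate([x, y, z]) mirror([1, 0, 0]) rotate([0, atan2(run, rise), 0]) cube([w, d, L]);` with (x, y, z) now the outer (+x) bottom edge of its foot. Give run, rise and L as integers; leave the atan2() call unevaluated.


translate([240, 0, 576]) cube([84, 1183, 51]);
translate([0, 53, 0]) rotate([0, atan2(240, 576), 0]) cube([26, 50, 624]);
translate([564, 53, 0]) mirror([1, 0, 0]) rotate([0, atan2(240, 576), 0]) cube([26, 50, 624]);
translate([0, 1080, 0]) rotate([0, atan2(240, 576), 0]) cube([26, 50, 624]);
translate([564, 1080, 0]) mirror([1, 0, 0]) rotate([0, atan2(240, 576), 0]) cube([26, 50, 624]);
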